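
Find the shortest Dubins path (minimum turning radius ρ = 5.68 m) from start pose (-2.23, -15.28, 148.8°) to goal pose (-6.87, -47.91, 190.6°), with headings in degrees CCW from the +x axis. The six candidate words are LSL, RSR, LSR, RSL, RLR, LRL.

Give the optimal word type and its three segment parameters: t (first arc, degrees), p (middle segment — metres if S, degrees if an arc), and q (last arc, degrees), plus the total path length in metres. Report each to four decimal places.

Let ψ = atan2(Δy, Δx) = atan2(-32.63, -4.64) = -98.0932° be the start→goal bearing.
Normalize: d = |goal − start| / ρ = 32.958254/5.68 = 5.802509, α = (θ_start − ψ) mod 360° = 246.8932° = 4.309100 rad, β = (θ_goal − ψ) mod 360° = 288.6932° = 5.038647 rad.
Common terms: sin α = -0.919775, cos α = -0.392446, sin β = -0.947248, cos β = 0.320501, cos(α−β) = 0.745476, d² = 33.669116. Work in radians in the unit-radius frame; every candidate has L = ρ·(t + p + q).
LSL: p² = 2 + d² − 2cos(α−β) + 2d(sin α − sin β) = 34.496990; p = √p² = 5.873414; φ = atan2(cos β − cos α, d + sin α − sin β) = 0.121686 rad; t = (φ − α) mod 2π = 2.095771 rad, q = (β − φ) mod 2π = 4.916962 rad → L = 5.68·(2.095771 + 5.873414 + 4.916962) = 5.68·12.886147 = 73.193314 m
RSR: p² = 2 + d² − 2cos(α−β) + 2d(sin β − sin α) = 33.859339; p = √p² = 5.818878; φ = atan2(cos α − cos β, d − sin α + sin β) = -0.122832 rad; t = (α − φ) mod 2π = 4.431931 rad, q = (φ − β) mod 2π = 1.121706 rad → L = 5.68·(4.431931 + 5.818878 + 1.121706) = 5.68·11.372515 = 64.595888 m
LSR: p² = d² − 2 + 2cos(α−β) + 2d(sin α + sin β) = 11.493228; p = √p² = 3.390166; φ = atan2(−cos α − cos β, d + sin α + sin β) − atan2(−2, p) = 0.551270 rad; t = (φ − α) mod 2π = 2.525355 rad, q = (φ − β) mod 2π = 1.795808 rad → L = 5.68·(2.525355 + 3.390166 + 1.795808) = 5.68·7.711330 = 43.800352 m
RSL: p² = d² − 2 + 2cos(α−β) − 2d(sin α + sin β) = 54.826909; p = √p² = 7.404519; φ = atan2(cos α + cos β, d − sin α − sin β) − atan2(2, p) = -0.273190 rad; t = (α − φ) mod 2π = 4.582290 rad, q = (β − φ) mod 2π = 5.311838 rad → L = 5.68·(4.582290 + 7.404519 + 5.311838) = 5.68·17.298647 = 98.256316 m
RLR: c = (6 − d² + 2cos(α−β) + 2d(sin α − sin β))/8 = -3.232417, |c| > 1 → infeasible
LRL: c = (6 − d² + 2cos(α−β) − 2d(sin α − sin β))/8 = -3.312124, |c| > 1 → infeasible
Shortest: LSR with L = 43.800352 m ≈ 43.8004 m
Convert LSR to answer units (arcs ×180/π): t = 2.525355·180/π = 144.6922°, p = ρ·p = 5.68·3.390166 = 19.2561 m, q = 1.795808·180/π = 102.8922°, L = 43.8004 m.

LSR: t = 144.6922°, p = 19.2561 m, q = 102.8922°, L = 43.8004 m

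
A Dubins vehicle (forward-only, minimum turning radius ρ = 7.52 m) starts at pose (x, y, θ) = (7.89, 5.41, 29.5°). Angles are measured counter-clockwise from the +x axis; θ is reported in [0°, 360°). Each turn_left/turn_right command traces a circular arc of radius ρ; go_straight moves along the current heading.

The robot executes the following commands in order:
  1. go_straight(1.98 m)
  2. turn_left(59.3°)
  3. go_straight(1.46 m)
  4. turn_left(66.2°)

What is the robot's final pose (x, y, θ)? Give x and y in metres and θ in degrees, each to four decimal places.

set_pose: (x, y, θ) = (7.8900, 5.4100, 29.5000°), ρ = 7.52
go_straight(1.98): x += 1.98·cos θ, y += 1.98·sin θ → (9.6133, 6.3850, 29.5000°)
turn_left(59.3°): centre at ρ to the left, rotate +59.3° → (13.4286, 12.7726, 88.8000°)
go_straight(1.46): x += 1.46·cos θ, y += 1.46·sin θ → (13.4592, 14.2323, 88.8000°)
turn_left(66.2°): centre at ρ to the left, rotate +66.2° → (9.1189, 21.2052, 155.0000°)

(9.1189, 21.2052, 155.0000°)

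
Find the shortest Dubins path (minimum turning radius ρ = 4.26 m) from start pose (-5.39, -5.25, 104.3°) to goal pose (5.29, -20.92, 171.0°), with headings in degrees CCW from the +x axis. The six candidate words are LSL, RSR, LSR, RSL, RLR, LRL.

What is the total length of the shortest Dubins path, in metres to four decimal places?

36.2544 m

Let ψ = atan2(Δy, Δx) = atan2(-15.67, 10.68) = -55.7233° be the start→goal bearing.
Normalize: d = |goal − start| / ρ = 18.963420/4.26 = 4.451507, α = (θ_start − ψ) mod 360° = 160.0233° = 2.792934 rad, β = (θ_goal − ψ) mod 360° = 226.7233° = 3.957069 rad.
Common terms: sin α = 0.341637, cos α = -0.939832, sin β = -0.728052, cos β = -0.685522, cos(α−β) = 0.395546, d² = 19.815915. Work in radians in the unit-radius frame; every candidate has L = ρ·(t + p + q).
LSL: p² = 2 + d² − 2cos(α−β) + 2d(sin α − sin β) = 30.548284; p = √p² = 5.527050; φ = atan2(cos β − cos α, d + sin α − sin β) = 0.046028 rad; t = (φ − α) mod 2π = 3.536279 rad, q = (β − φ) mod 2π = 3.911041 rad → L = 4.26·(3.536279 + 5.527050 + 3.911041) = 4.26·12.974370 = 55.270817 m
RSR: p² = 2 + d² − 2cos(α−β) + 2d(sin β − sin α) = 11.501364; p = √p² = 3.391366; φ = atan2(cos α − cos β, d − sin α + sin β) = -0.075058 rad; t = (α − φ) mod 2π = 2.867992 rad, q = (φ − β) mod 2π = 2.251059 rad → L = 4.26·(2.867992 + 3.391366 + 2.251059) = 4.26·8.510417 = 36.254376 m
LSR: p² = d² − 2 + 2cos(α−β) + 2d(sin α + sin β) = 15.166751; p = √p² = 3.894451; φ = atan2(−cos α − cos β, d + sin α + sin β) − atan2(−2, p) = 0.854791 rad; t = (φ − α) mod 2π = 4.345042 rad, q = (φ − β) mod 2π = 3.180908 rad → L = 4.26·(4.345042 + 3.894451 + 3.180908) = 4.26·11.420401 = 48.650910 m
RSL: p² = d² − 2 + 2cos(α−β) − 2d(sin α + sin β) = 22.047261; p = √p² = 4.695451; φ = atan2(cos α + cos β, d − sin α − sin β) − atan2(2, p) = -0.726784 rad; t = (α − φ) mod 2π = 3.519718 rad, q = (β − φ) mod 2π = 4.683853 rad → L = 4.26·(3.519718 + 4.695451 + 4.683853) = 4.26·12.899021 = 54.949832 m
RLR: c = (6 − d² + 2cos(α−β) + 2d(sin α − sin β))/8 = -0.437671; p = 2π − arccos c = 4.259383 rad; φ = atan2(cos α − cos β, d − sin α + sin β) = -0.075058 rad; t = (α − φ + p/2) mod 2π = 4.997683 rad, q = (α − β − t + p) mod 2π = 4.380750 rad → L = 4.26·(4.997683 + 4.259383 + 4.380750) = 4.26·13.637816 = 58.097097 m
LRL: c = (6 − d² + 2cos(α−β) − 2d(sin α − sin β))/8 = -2.818535, |c| > 1 → infeasible
Shortest: RSR with L = 36.254376 m ≈ 36.2544 m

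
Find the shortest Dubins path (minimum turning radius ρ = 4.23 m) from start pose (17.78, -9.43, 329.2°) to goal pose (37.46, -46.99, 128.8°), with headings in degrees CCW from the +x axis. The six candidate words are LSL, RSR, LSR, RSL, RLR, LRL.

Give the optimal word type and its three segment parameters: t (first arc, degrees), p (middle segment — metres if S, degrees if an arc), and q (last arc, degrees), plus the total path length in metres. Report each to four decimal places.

RSR: t = 20.4045°, p = 40.1290 m, q = 179.9955°, L = 54.9241 m

Let ψ = atan2(Δy, Δx) = atan2(-37.56, 19.68) = -62.3472° be the start→goal bearing.
Normalize: d = |goal − start| / ρ = 42.403490/4.23 = 10.024466, α = (θ_start − ψ) mod 360° = 31.5472° = 0.550602 rad, β = (θ_goal − ψ) mod 360° = 191.1472° = 3.336148 rad.
Common terms: sin α = 0.523201, cos α = 0.852210, sin β = -0.193330, cos β = -0.981134, cos(α−β) = -0.937282, d² = 100.489915. Work in radians in the unit-radius frame; every candidate has L = ρ·(t + p + q).
LSL: p² = 2 + d² − 2cos(α−β) + 2d(sin α − sin β) = 118.730152; p = √p² = 10.896337; φ = atan2(cos β − cos α, d + sin α − sin β) = -0.169057 rad; t = (φ − α) mod 2π = 5.563526 rad, q = (β − φ) mod 2π = 3.505205 rad → L = 4.23·(5.563526 + 10.896337 + 3.505205) = 4.23·19.965067 = 84.452235 m
RSR: p² = 2 + d² − 2cos(α−β) + 2d(sin β − sin α) = 89.998806; p = √p² = 9.486770; φ = atan2(cos α − cos β, d − sin α + sin β) = 0.194476 rad; t = (α − φ) mod 2π = 0.356126 rad, q = (φ − β) mod 2π = 3.141514 rad → L = 4.23·(0.356126 + 9.486770 + 3.141514) = 4.23·12.984410 = 54.924054 m
LSR: p² = d² − 2 + 2cos(α−β) + 2d(sin α + sin β) = 103.228903; p = √p² = 10.160163; φ = atan2(−cos α − cos β, d + sin α + sin β) − atan2(−2, p) = 0.206813 rad; t = (φ − α) mod 2π = 5.939396 rad, q = (φ − β) mod 2π = 3.153850 rad → L = 4.23·(5.939396 + 10.160163 + 3.153850) = 4.23·19.253409 = 81.441919 m
RSL: p² = d² − 2 + 2cos(α−β) − 2d(sin α + sin β) = 90.001799; p = √p² = 9.486928; φ = atan2(cos α + cos β, d − sin α − sin β) − atan2(2, p) = -0.221072 rad; t = (α − φ) mod 2π = 0.771674 rad, q = (β − φ) mod 2π = 3.557220 rad → L = 4.23·(0.771674 + 9.486928 + 3.557220) = 4.23·13.815821 = 58.440924 m
RLR: c = (6 − d² + 2cos(α−β) + 2d(sin α − sin β))/8 = -10.249851, |c| > 1 → infeasible
LRL: c = (6 − d² + 2cos(α−β) − 2d(sin α − sin β))/8 = -13.841269, |c| > 1 → infeasible
Shortest: RSR with L = 54.924054 m ≈ 54.9241 m
Convert RSR to answer units (arcs ×180/π): t = 0.356126·180/π = 20.4045°, p = ρ·p = 4.23·9.486770 = 40.1290 m, q = 3.141514·180/π = 179.9955°, L = 54.9241 m.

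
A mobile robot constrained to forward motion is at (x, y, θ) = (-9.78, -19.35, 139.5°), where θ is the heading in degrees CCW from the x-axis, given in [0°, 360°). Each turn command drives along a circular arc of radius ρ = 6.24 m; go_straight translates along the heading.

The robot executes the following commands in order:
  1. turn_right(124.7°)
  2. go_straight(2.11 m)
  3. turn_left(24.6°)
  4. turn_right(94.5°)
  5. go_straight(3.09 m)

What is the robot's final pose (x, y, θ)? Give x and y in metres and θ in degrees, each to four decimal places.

(7.9317, -10.6079, 304.9000°)

set_pose: (x, y, θ) = (-9.7800, -19.3500, 139.5000°), ρ = 6.24
turn_right(124.7°): centre at ρ to the right, rotate −124.7° → (-7.3214, -8.5721, 14.8000°)
go_straight(2.11): x += 2.11·cos θ, y += 2.11·sin θ → (-5.2814, -8.0331, 14.8000°)
turn_left(24.6°): centre at ρ to the left, rotate +24.6° → (-2.9147, -6.8220, 39.4000°)
turn_right(94.5°): centre at ρ to the right, rotate −94.5° → (6.1638, -8.0736, -55.1000° ≡ 304.9000°)
go_straight(3.09): x += 3.09·cos θ, y += 3.09·sin θ → (7.9317, -10.6079, 304.9000°)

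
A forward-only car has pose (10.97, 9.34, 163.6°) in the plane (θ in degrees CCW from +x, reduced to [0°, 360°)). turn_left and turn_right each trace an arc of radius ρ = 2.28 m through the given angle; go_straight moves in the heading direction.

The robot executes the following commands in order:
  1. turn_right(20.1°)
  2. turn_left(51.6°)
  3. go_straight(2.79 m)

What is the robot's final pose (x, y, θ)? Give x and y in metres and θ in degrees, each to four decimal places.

set_pose: (x, y, θ) = (10.9700, 9.3400, 163.6000°), ρ = 2.28
turn_right(20.1°): centre at ρ to the right, rotate −20.1° → (10.2575, 9.6944, 143.5000°)
turn_left(51.6°): centre at ρ to the left, rotate +51.6° → (8.3074, 10.0629, 195.1000°)
go_straight(2.79): x += 2.79·cos θ, y += 2.79·sin θ → (5.6137, 9.3361, 195.1000°)

(5.6137, 9.3361, 195.1000°)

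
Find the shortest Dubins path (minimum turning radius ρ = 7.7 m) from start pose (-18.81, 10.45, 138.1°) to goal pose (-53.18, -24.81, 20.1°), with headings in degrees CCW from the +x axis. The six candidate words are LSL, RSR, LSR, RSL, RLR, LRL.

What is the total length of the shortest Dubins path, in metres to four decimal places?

Let ψ = atan2(Δy, Δx) = atan2(-35.26, -34.37) = -134.2677° be the start→goal bearing.
Normalize: d = |goal − start| / ρ = 49.239867/7.7 = 6.394788, α = (θ_start − ψ) mod 360° = 272.3677° = 4.753713 rad, β = (θ_goal − ψ) mod 360° = 154.3677° = 2.694225 rad.
Common terms: sin α = -0.999146, cos α = 0.041312, sin β = 0.432594, cos β = -0.901589, cos(α−β) = -0.469472, d² = 40.893313. Work in radians in the unit-radius frame; every candidate has L = ρ·(t + p + q).
LSL: p² = 2 + d² − 2cos(α−β) + 2d(sin α − sin β) = 25.520902; p = √p² = 5.051822; φ = atan2(cos β − cos α, d + sin α − sin β) = -0.187747 rad; t = (φ − α) mod 2π = 1.341725 rad, q = (β − φ) mod 2π = 2.881971 rad → L = 7.7·(1.341725 + 5.051822 + 2.881971) = 7.7·9.275518 = 71.421492 m
RSR: p² = 2 + d² − 2cos(α−β) + 2d(sin β − sin α) = 62.143609; p = √p² = 7.883122; φ = atan2(cos α − cos β, d − sin α + sin β) = 0.119897 rad; t = (α − φ) mod 2π = 4.633816 rad, q = (φ − β) mod 2π = 3.708858 rad → L = 7.7·(4.633816 + 7.883122 + 3.708858) = 7.7·16.225796 = 124.938626 m
LSR: p² = d² − 2 + 2cos(α−β) + 2d(sin α + sin β) = 30.708408; p = √p² = 5.541517; φ = atan2(−cos α − cos β, d + sin α + sin β) − atan2(−2, p) = 0.492910 rad; t = (φ − α) mod 2π = 2.022382 rad, q = (φ − β) mod 2π = 4.081870 rad → L = 7.7·(2.022382 + 5.541517 + 4.081870) = 7.7·11.645769 = 89.672420 m
RSL: p² = d² − 2 + 2cos(α−β) − 2d(sin α + sin β) = 45.200331; p = √p² = 6.723119; φ = atan2(cos α + cos β, d − sin α − sin β) − atan2(2, p) = -0.412100 rad; t = (α − φ) mod 2π = 5.165813 rad, q = (β − φ) mod 2π = 3.106324 rad → L = 7.7·(5.165813 + 6.723119 + 3.106324) = 7.7·14.995256 = 115.463475 m
RLR: c = (6 − d² + 2cos(α−β) + 2d(sin α − sin β))/8 = -6.767951, |c| > 1 → infeasible
LRL: c = (6 − d² + 2cos(α−β) − 2d(sin α − sin β))/8 = -2.190113, |c| > 1 → infeasible
Shortest: LSL with L = 71.421492 m ≈ 71.4215 m

71.4215 m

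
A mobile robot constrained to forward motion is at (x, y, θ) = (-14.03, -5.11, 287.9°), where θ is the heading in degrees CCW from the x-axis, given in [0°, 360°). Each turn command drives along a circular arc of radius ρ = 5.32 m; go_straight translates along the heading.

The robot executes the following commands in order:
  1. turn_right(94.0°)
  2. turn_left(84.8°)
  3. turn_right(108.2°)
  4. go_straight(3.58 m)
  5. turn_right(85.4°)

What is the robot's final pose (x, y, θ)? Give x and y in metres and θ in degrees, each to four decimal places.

(-35.8855, -17.6377, 85.1000°)

set_pose: (x, y, θ) = (-14.0300, -5.1100, 287.9000°), ρ = 5.32
turn_right(94.0°): centre at ρ to the right, rotate −94.0° → (-17.8145, -11.9093, 193.9000°)
turn_left(84.8°): centre at ρ to the left, rotate +84.8° → (-21.7952, -17.8783, 278.7000°)
turn_right(108.2°): centre at ρ to the right, rotate −108.2° → (-27.9321, -23.9300, 170.5000°)
go_straight(3.58): x += 3.58·cos θ, y += 3.58·sin θ → (-31.4630, -23.3391, 170.5000°)
turn_right(85.4°): centre at ρ to the right, rotate −85.4° → (-35.8855, -17.6377, 85.1000°)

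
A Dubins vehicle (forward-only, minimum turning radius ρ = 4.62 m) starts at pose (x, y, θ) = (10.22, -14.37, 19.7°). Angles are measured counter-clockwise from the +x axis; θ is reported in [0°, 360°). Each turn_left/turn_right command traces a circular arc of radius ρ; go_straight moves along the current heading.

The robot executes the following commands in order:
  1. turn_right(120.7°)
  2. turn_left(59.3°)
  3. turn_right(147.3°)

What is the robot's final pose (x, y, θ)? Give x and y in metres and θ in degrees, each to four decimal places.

(13.9782, -31.9447, 171.0000°)

set_pose: (x, y, θ) = (10.2200, -14.3700, 19.7000°), ρ = 4.62
turn_right(120.7°): centre at ρ to the right, rotate −120.7° → (16.3125, -19.6011, -101.0000° ≡ 259.0000°)
turn_left(59.3°): centre at ρ to the left, rotate +59.3° → (17.7743, -23.9321, 318.3000°)
turn_right(147.3°): centre at ρ to the right, rotate −147.3° → (13.9782, -31.9447, 171.0000°)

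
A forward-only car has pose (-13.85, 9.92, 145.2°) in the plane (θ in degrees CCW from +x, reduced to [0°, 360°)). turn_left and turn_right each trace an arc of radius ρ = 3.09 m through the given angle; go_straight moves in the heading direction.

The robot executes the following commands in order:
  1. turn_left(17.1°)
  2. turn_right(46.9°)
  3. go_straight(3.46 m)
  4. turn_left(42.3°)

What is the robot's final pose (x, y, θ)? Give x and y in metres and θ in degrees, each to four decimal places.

(-19.6288, 16.6037, 157.7000°)

set_pose: (x, y, θ) = (-13.8500, 9.9200, 145.2000°), ρ = 3.09
turn_left(17.1°): centre at ρ to the left, rotate +17.1° → (-14.6740, 10.3264, 162.3000°)
turn_right(46.9°): centre at ρ to the right, rotate −46.9° → (-16.5259, 11.9447, 115.4000°)
go_straight(3.46): x += 3.46·cos θ, y += 3.46·sin θ → (-18.0100, 15.0702, 115.4000°)
turn_left(42.3°): centre at ρ to the left, rotate +42.3° → (-19.6288, 16.6037, 157.7000°)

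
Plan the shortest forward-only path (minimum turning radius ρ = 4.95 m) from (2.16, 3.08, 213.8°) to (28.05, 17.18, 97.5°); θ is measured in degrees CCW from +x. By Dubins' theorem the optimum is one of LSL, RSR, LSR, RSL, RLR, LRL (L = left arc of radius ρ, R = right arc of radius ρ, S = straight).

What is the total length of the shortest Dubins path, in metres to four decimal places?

Let ψ = atan2(Δy, Δx) = atan2(14.10, 25.89) = 28.5732° be the start→goal bearing.
Normalize: d = |goal − start| / ρ = 29.480538/4.95 = 5.955664, α = (θ_start − ψ) mod 360° = 185.2268° = 3.232817 rad, β = (θ_goal − ψ) mod 360° = 68.9268° = 1.202999 rad.
Common terms: sin α = -0.091098, cos α = -0.995842, sin β = 0.933122, cos β = 0.359561, cos(α−β) = -0.443071, d² = 35.469936. Work in radians in the unit-radius frame; every candidate has L = ρ·(t + p + q).
LSL: p² = 2 + d² − 2cos(α−β) + 2d(sin α − sin β) = 26.156264; p = √p² = 5.114320; φ = atan2(cos β − cos α, d + sin α − sin β) = 0.268226 rad; t = (φ − α) mod 2π = 3.318594 rad, q = (β − φ) mod 2π = 0.934773 rad → L = 4.95·(3.318594 + 5.114320 + 0.934773) = 4.95·9.367687 = 46.370050 m
RSR: p² = 2 + d² − 2cos(α−β) + 2d(sin β − sin α) = 50.555892; p = √p² = 7.110267; φ = atan2(cos α − cos β, d − sin α + sin β) = -0.191800 rad; t = (α − φ) mod 2π = 3.424617 rad, q = (φ − β) mod 2π = 4.888386 rad → L = 4.95·(3.424617 + 7.110267 + 4.888386) = 4.95·15.423270 = 76.345186 m
LSR: p² = d² − 2 + 2cos(α−β) + 2d(sin α + sin β) = 42.613415; p = √p² = 6.527895; φ = atan2(−cos α − cos β, d + sin α + sin β) − atan2(−2, p) = 0.390628 rad; t = (φ − α) mod 2π = 3.440996 rad, q = (φ − β) mod 2π = 5.470814 rad → L = 4.95·(3.440996 + 6.527895 + 5.470814) = 4.95·15.439706 = 76.426544 m
RSL: p² = d² − 2 + 2cos(α−β) − 2d(sin α + sin β) = 22.554171; p = √p² = 4.749123; φ = atan2(cos α + cos β, d − sin α − sin β) − atan2(2, p) = -0.522380 rad; t = (α − φ) mod 2π = 3.755197 rad, q = (β − φ) mod 2π = 1.725379 rad → L = 4.95·(3.755197 + 4.749123 + 1.725379) = 4.95·10.229700 = 50.637015 m
RLR: c = (6 − d² + 2cos(α−β) + 2d(sin α − sin β))/8 = -5.319486, |c| > 1 → infeasible
LRL: c = (6 − d² + 2cos(α−β) − 2d(sin α − sin β))/8 = -2.269533, |c| > 1 → infeasible
Shortest: LSL with L = 46.370050 m ≈ 46.3701 m

46.3701 m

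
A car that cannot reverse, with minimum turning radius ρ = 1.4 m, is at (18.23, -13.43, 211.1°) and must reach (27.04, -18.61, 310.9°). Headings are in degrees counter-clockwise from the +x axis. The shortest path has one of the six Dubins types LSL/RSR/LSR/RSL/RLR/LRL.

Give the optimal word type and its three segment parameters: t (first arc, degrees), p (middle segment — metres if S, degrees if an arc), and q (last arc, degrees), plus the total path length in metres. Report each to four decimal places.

LSR: t = 133.1067°, p = 8.0964 m, q = 33.3067°, L = 12.1626 m

Let ψ = atan2(Δy, Δx) = atan2(-5.18, 8.81) = -30.4542° be the start→goal bearing.
Normalize: d = |goal − start| / ρ = 10.220005/1.4 = 7.300003, α = (θ_start − ψ) mod 360° = 241.5542° = 4.215916 rad, β = (θ_goal − ψ) mod 360° = 341.3542° = 5.957754 rad.
Common terms: sin α = -0.879268, cos α = -0.476328, sin β = -0.319717, cos β = 0.947513, cos(α−β) = -0.170209, d² = 53.290051. Work in radians in the unit-radius frame; every candidate has L = ρ·(t + p + q).
LSL: p² = 2 + d² − 2cos(α−β) + 2d(sin α − sin β) = 47.461026; p = √p² = 6.889196; φ = atan2(cos β − cos α, d + sin α − sin β) = 0.208178 rad; t = (φ − α) mod 2π = 2.275447 rad, q = (β − φ) mod 2π = 5.749577 rad → L = 1.4·(2.275447 + 6.889196 + 5.749577) = 1.4·14.914220 = 20.879908 m
RSR: p² = 2 + d² − 2cos(α−β) + 2d(sin β − sin α) = 63.799914; p = √p² = 7.987485; φ = atan2(cos α − cos β, d − sin α + sin β) = -0.179217 rad; t = (α − φ) mod 2π = 4.395132 rad, q = (φ − β) mod 2π = 0.146214 rad → L = 1.4·(4.395132 + 7.987485 + 0.146214) = 1.4·12.528832 = 17.540364 m
LSR: p² = d² − 2 + 2cos(α−β) + 2d(sin α + sin β) = 33.444441; p = √p² = 5.783117; φ = atan2(−cos α − cos β, d + sin α + sin β) − atan2(−2, p) = 0.255881 rad; t = (φ − α) mod 2π = 2.323151 rad, q = (φ − β) mod 2π = 0.581312 rad → L = 1.4·(2.323151 + 5.783117 + 0.581312) = 1.4·8.687580 = 12.162612 m
RSL: p² = d² − 2 + 2cos(α−β) − 2d(sin α + sin β) = 68.454823; p = √p² = 8.273743; φ = atan2(cos α + cos β, d − sin α − sin β) − atan2(2, p) = -0.181795 rad; t = (α − φ) mod 2π = 4.397711 rad, q = (β − φ) mod 2π = 6.139550 rad → L = 1.4·(4.397711 + 8.273743 + 6.139550) = 1.4·18.811003 = 26.335405 m
RLR: c = (6 − d² + 2cos(α−β) + 2d(sin α − sin β))/8 = -6.974989, |c| > 1 → infeasible
LRL: c = (6 − d² + 2cos(α−β) − 2d(sin α − sin β))/8 = -4.932628, |c| > 1 → infeasible
Shortest: LSR with L = 12.162612 m ≈ 12.1626 m
Convert LSR to answer units (arcs ×180/π): t = 2.323151·180/π = 133.1067°, p = ρ·p = 1.4·5.783117 = 8.0964 m, q = 0.581312·180/π = 33.3067°, L = 12.1626 m.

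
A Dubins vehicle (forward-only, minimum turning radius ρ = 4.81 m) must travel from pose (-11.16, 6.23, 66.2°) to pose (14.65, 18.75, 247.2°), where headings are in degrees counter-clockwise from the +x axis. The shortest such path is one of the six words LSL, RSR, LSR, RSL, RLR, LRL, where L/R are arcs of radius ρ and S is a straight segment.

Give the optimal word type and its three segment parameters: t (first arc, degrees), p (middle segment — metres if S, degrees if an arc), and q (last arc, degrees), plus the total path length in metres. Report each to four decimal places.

Let ψ = atan2(Δy, Δx) = atan2(12.52, 25.81) = 25.8772° be the start→goal bearing.
Normalize: d = |goal − start| / ρ = 28.686347/4.81 = 5.963897, α = (θ_start − ψ) mod 360° = 40.3228° = 0.703765 rad, β = (θ_goal − ψ) mod 360° = 221.3228° = 3.862811 rad.
Common terms: sin α = 0.647093, cos α = 0.762411, sin β = -0.660300, cos β = -0.751002, cos(α−β) = -0.999848, d² = 35.568073. Work in radians in the unit-radius frame; every candidate has L = ρ·(t + p + q).
LSL: p² = 2 + d² − 2cos(α−β) + 2d(sin α − sin β) = 55.162078; p = √p² = 7.427118; φ = atan2(cos β − cos α, d + sin α − sin β) = -0.205206 rad; t = (φ − α) mod 2π = 5.374215 rad, q = (β − φ) mod 2π = 4.068016 rad → L = 4.81·(5.374215 + 7.427118 + 4.068016) = 4.81·16.869349 = 81.141569 m
RSR: p² = 2 + d² − 2cos(α−β) + 2d(sin β − sin α) = 23.973459; p = √p² = 4.896270; φ = atan2(cos α − cos β, d − sin α + sin β) = 0.314241 rad; t = (α − φ) mod 2π = 0.389523 rad, q = (φ − β) mod 2π = 2.734616 rad → L = 4.81·(0.389523 + 4.896270 + 2.734616) = 4.81·8.020409 = 38.578169 m
LSR: p² = d² − 2 + 2cos(α−β) + 2d(sin α + sin β) = 31.410843; p = √p² = 5.604538; φ = atan2(−cos α − cos β, d + sin α + sin β) − atan2(−2, p) = 0.340850 rad; t = (φ − α) mod 2π = 5.920271 rad, q = (φ − β) mod 2π = 2.761225 rad → L = 4.81·(5.920271 + 5.604538 + 2.761225) = 4.81·14.286033 = 68.715819 m
RSL: p² = d² − 2 + 2cos(α−β) − 2d(sin α + sin β) = 31.725913; p = √p² = 5.632576; φ = atan2(cos α + cos β, d − sin α − sin β) − atan2(2, p) = -0.339282 rad; t = (α − φ) mod 2π = 1.043047 rad, q = (β − φ) mod 2π = 4.202093 rad → L = 4.81·(1.043047 + 5.632576 + 4.202093) = 4.81·10.877716 = 52.321812 m
RLR: c = (6 − d² + 2cos(α−β) + 2d(sin α − sin β))/8 = -1.996682, |c| > 1 → infeasible
LRL: c = (6 − d² + 2cos(α−β) − 2d(sin α − sin β))/8 = -5.895260, |c| > 1 → infeasible
Shortest: RSR with L = 38.578169 m ≈ 38.5782 m
Convert RSR to answer units (arcs ×180/π): t = 0.389523·180/π = 22.3180°, p = ρ·p = 4.81·4.896270 = 23.5511 m, q = 2.734616·180/π = 156.6820°, L = 38.5782 m.

RSR: t = 22.3180°, p = 23.5511 m, q = 156.6820°, L = 38.5782 m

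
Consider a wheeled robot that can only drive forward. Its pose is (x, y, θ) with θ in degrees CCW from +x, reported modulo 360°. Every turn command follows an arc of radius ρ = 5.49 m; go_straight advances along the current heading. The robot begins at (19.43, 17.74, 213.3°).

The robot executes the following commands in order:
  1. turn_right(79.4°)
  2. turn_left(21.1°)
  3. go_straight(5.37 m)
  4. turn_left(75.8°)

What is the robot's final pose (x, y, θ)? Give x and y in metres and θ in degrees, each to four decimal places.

set_pose: (x, y, θ) = (19.4300, 17.7400, 213.3000°), ρ = 5.49
turn_right(79.4°): centre at ρ to the right, rotate −79.4° → (12.4600, 18.5218, 133.9000°)
turn_left(21.1°): centre at ρ to the left, rotate +21.1° → (10.8244, 19.6907, 155.0000°)
go_straight(5.37): x += 5.37·cos θ, y += 5.37·sin θ → (5.9575, 21.9601, 155.0000°)
turn_left(75.8°): centre at ρ to the left, rotate +75.8° → (-0.6171, 20.4543, 230.8000°)

(-0.6171, 20.4543, 230.8000°)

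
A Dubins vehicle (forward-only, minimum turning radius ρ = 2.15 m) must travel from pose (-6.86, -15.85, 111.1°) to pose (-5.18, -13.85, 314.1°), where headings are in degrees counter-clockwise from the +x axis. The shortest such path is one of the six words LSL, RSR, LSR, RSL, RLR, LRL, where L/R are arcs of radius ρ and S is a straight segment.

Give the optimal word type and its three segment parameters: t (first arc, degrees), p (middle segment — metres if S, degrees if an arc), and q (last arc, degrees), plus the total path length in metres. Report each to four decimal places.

LRL: t = 56.4036°, p = 256.5432°, q = 43.1396°, L = 13.3620 m

Let ψ = atan2(Δy, Δx) = atan2(2.00, 1.68) = 49.9697° be the start→goal bearing.
Normalize: d = |goal − start| / ρ = 2.611972/2.15 = 1.214871, α = (θ_start − ψ) mod 360° = 61.1303° = 1.066924 rad, β = (θ_goal − ψ) mod 360° = 264.1303° = 4.609943 rad.
Common terms: sin α = 0.875720, cos α = 0.482820, sin β = -0.994757, cos β = -0.102267, cos(α−β) = -0.920505, d² = 1.475911. Work in radians in the unit-radius frame; every candidate has L = ρ·(t + p + q).
LSL: p² = 2 + d² − 2cos(α−β) + 2d(sin α − sin β) = 9.861696; p = √p² = 3.140334; φ = atan2(cos β − cos α, d + sin α − sin β) = -0.187409 rad; t = (φ − α) mod 2π = 5.028852 rad, q = (β − φ) mod 2π = 4.797351 rad → L = 2.15·(5.028852 + 3.140334 + 4.797351) = 2.15·12.966537 = 27.878056 m
RSR: p² = 2 + d² − 2cos(α−β) + 2d(sin β − sin α) = 0.772146; p = √p² = 0.878718; φ = atan2(cos α − cos β, d − sin α + sin β) = 2.412971 rad; t = (α − φ) mod 2π = 4.937138 rad, q = (φ − β) mod 2π = 4.086214 rad → L = 2.15·(4.937138 + 0.878718 + 4.086214) = 2.15·9.902071 = 21.289452 m
LSR: p² = d² − 2 + 2cos(α−β) + 2d(sin α + sin β) = -2.654328 < 0 → infeasible
RSL: p² = d² − 2 + 2cos(α−β) − 2d(sin α + sin β) = -2.075868 < 0 → infeasible
RLR: c = (6 − d² + 2cos(α−β) + 2d(sin α − sin β))/8 = 0.903482; p = 2π − arccos c = 5.840213 rad; φ = atan2(cos α − cos β, d − sin α + sin β) = 2.412971 rad; t = (α − φ + p/2) mod 2π = 1.574060 rad, q = (α − β − t + p) mod 2π = 0.723135 rad → L = 2.15·(1.574060 + 5.840213 + 0.723135) = 2.15·8.137408 = 17.495428 m
LRL: c = (6 − d² + 2cos(α−β) − 2d(sin α − sin β))/8 = -0.232712; p = 2π − arccos c = 4.477524 rad; φ = atan2(cos β − cos α, d + sin α − sin β) = -0.187409 rad; t = (φ − α + p/2) mod 2π = 0.984429 rad, q = (β − α − t + p) mod 2π = 0.752928 rad → L = 2.15·(0.984429 + 4.477524 + 0.752928) = 2.15·6.214880 = 13.361993 m
Shortest: LRL with L = 13.361993 m ≈ 13.3620 m
Convert LRL to answer units (arcs ×180/π): t = 0.984429·180/π = 56.4036°, p = 4.477524·180/π = 256.5432°, q = 0.752928·180/π = 43.1396°, L = 13.3620 m.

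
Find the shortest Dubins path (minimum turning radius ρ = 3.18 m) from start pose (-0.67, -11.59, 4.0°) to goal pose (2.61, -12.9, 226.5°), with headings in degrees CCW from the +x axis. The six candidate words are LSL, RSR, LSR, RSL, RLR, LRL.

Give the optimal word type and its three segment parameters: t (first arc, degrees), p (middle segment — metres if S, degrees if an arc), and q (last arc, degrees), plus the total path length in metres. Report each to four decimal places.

LRL: t = 82.9859°, p = 271.8808°, q = 51.3949°, L = 22.5481 m

Let ψ = atan2(Δy, Δx) = atan2(-1.31, 3.28) = -21.7713° be the start→goal bearing.
Normalize: d = |goal − start| / ρ = 3.531926/3.18 = 1.110668, α = (θ_start − ψ) mod 360° = 25.7713° = 0.449794 rad, β = (θ_goal − ψ) mod 360° = 248.2713° = 4.333151 rad.
Common terms: sin α = 0.434780, cos α = 0.900537, sin β = -0.928947, cos β = -0.370212, cos(α−β) = -0.737277, d² = 1.233585. Work in radians in the unit-radius frame; every candidate has L = ρ·(t + p + q).
LSL: p² = 2 + d² − 2cos(α−β) + 2d(sin α − sin β) = 7.737436; p = √p² = 2.781625; φ = atan2(cos β − cos α, d + sin α − sin β) = -0.474436 rad; t = (φ − α) mod 2π = 5.358955 rad, q = (β − φ) mod 2π = 4.807588 rad → L = 3.18·(5.358955 + 2.781625 + 4.807588) = 3.18·12.948168 = 41.175173 m
RSR: p² = 2 + d² − 2cos(α−β) + 2d(sin β − sin α) = 1.678842; p = √p² = 1.295701; φ = atan2(cos α − cos β, d − sin α + sin β) = 1.767366 rad; t = (α − φ) mod 2π = 4.965613 rad, q = (φ − β) mod 2π = 3.717400 rad → L = 3.18·(4.965613 + 1.295701 + 3.717400) = 3.18·9.978714 = 31.732312 m
LSR: p² = d² − 2 + 2cos(α−β) + 2d(sin α + sin β) = -3.338682 < 0 → infeasible
RSL: p² = d² − 2 + 2cos(α−β) − 2d(sin α + sin β) = -1.143258 < 0 → infeasible
RLR: c = (6 − d² + 2cos(α−β) + 2d(sin α − sin β))/8 = 0.790145; p = 2π − arccos c = 5.623434 rad; φ = atan2(cos α − cos β, d − sin α + sin β) = 1.767366 rad; t = (α − φ + p/2) mod 2π = 1.494145 rad, q = (α − β − t + p) mod 2π = 0.245932 rad → L = 3.18·(1.494145 + 5.623434 + 0.245932) = 3.18·7.363511 = 23.415964 m
LRL: c = (6 − d² + 2cos(α−β) − 2d(sin α − sin β))/8 = 0.032820; p = 2π − arccos c = 4.745215 rad; φ = atan2(cos β − cos α, d + sin α − sin β) = -0.474436 rad; t = (φ − α + p/2) mod 2π = 1.448378 rad, q = (β − α − t + p) mod 2π = 0.897010 rad → L = 3.18·(1.448378 + 4.745215 + 0.897010) = 3.18·7.090603 = 22.548117 m
Shortest: LRL with L = 22.548117 m ≈ 22.5481 m
Convert LRL to answer units (arcs ×180/π): t = 1.448378·180/π = 82.9859°, p = 4.745215·180/π = 271.8808°, q = 0.897010·180/π = 51.3949°, L = 22.5481 m.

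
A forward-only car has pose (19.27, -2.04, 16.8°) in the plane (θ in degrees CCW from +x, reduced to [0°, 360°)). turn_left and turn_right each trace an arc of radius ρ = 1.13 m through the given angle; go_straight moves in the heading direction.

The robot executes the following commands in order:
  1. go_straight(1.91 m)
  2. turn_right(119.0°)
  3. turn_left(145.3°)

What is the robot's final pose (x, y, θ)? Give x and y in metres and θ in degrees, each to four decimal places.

(24.4061, -3.8724, 43.1000°)

set_pose: (x, y, θ) = (19.2700, -2.0400, 16.8000°), ρ = 1.13
go_straight(1.91): x += 1.91·cos θ, y += 1.91·sin θ → (21.0985, -1.4879, 16.8000°)
turn_right(119.0°): centre at ρ to the right, rotate −119.0° → (22.5296, -2.8085, -102.2000° ≡ 257.8000°)
turn_left(145.3°): centre at ρ to the left, rotate +145.3° → (24.4061, -3.8724, 403.1000° ≡ 43.1000°)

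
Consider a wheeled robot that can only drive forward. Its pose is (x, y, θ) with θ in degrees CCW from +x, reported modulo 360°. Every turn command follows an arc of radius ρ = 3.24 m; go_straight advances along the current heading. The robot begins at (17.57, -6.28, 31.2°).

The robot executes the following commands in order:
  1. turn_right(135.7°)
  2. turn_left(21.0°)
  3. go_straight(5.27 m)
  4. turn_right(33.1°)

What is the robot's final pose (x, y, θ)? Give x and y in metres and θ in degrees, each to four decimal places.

set_pose: (x, y, θ) = (17.5700, -6.2800, 31.2000°), ρ = 3.24
turn_right(135.7°): centre at ρ to the right, rotate −135.7° → (22.3852, -9.8626, -104.5000° ≡ 255.5000°)
turn_left(21.0°): centre at ρ to the left, rotate +21.0° → (22.3028, -11.0406, 276.5000°)
go_straight(5.27): x += 5.27·cos θ, y += 5.27·sin θ → (22.8994, -16.2767, 276.5000°)
turn_right(33.1°): centre at ρ to the right, rotate −33.1° → (22.5773, -18.0943, 243.4000°)

(22.5773, -18.0943, 243.4000°)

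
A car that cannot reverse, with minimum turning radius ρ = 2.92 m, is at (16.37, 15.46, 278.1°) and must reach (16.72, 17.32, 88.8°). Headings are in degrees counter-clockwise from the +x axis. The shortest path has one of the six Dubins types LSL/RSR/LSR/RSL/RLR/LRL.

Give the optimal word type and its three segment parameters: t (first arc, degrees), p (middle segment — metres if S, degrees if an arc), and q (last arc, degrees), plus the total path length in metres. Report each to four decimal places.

RLR: t = 44.2829°, p = 291.8416°, q = 76.8587°, L = 21.0471 m

Let ψ = atan2(Δy, Δx) = atan2(1.86, 0.35) = 79.3432° be the start→goal bearing.
Normalize: d = |goal − start| / ρ = 1.892644/2.92 = 0.648166, α = (θ_start − ψ) mod 360° = 198.7568° = 3.468961 rad, β = (θ_goal − ψ) mod 360° = 9.4568° = 0.165053 rad.
Common terms: sin α = -0.321553, cos α = -0.946892, sin β = 0.164305, cos β = 0.986410, cos(α−β) = -0.986856, d² = 0.420119. Work in radians in the unit-radius frame; every candidate has L = ρ·(t + p + q).
LSL: p² = 2 + d² − 2cos(α−β) + 2d(sin α − sin β) = 3.763998; p = √p² = 1.940103; φ = atan2(cos β − cos α, d + sin α − sin β) = 1.487039 rad; t = (φ − α) mod 2π = 4.301263 rad, q = (β − φ) mod 2π = 4.961200 rad → L = 2.92·(4.301263 + 1.940103 + 4.961200) = 2.92·11.202565 = 32.711490 m
RSR: p² = 2 + d² − 2cos(α−β) + 2d(sin β − sin α) = 5.023662; p = √p² = 2.241353; φ = atan2(cos α − cos β, d − sin α + sin β) = -1.040308 rad; t = (α − φ) mod 2π = 4.509269 rad, q = (φ − β) mod 2π = 5.077824 rad → L = 2.92·(4.509269 + 2.241353 + 5.077824) = 2.92·11.828446 = 34.539063 m
LSR: p² = d² − 2 + 2cos(α−β) + 2d(sin α + sin β) = -3.757438 < 0 → infeasible
RSL: p² = d² − 2 + 2cos(α−β) − 2d(sin α + sin β) = -3.349747 < 0 → infeasible
RLR: c = (6 − d² + 2cos(α−β) + 2d(sin α − sin β))/8 = 0.372042; p = 2π − arccos c = 5.093597 rad; φ = atan2(cos α − cos β, d − sin α + sin β) = -1.040308 rad; t = (α − φ + p/2) mod 2π = 0.772883 rad, q = (α − β − t + p) mod 2π = 1.341438 rad → L = 2.92·(0.772883 + 5.093597 + 1.341438) = 2.92·7.207917 = 21.047119 m
LRL: c = (6 − d² + 2cos(α−β) − 2d(sin α − sin β))/8 = 0.529500; p = 2π − arccos c = 5.270400 rad; φ = atan2(cos β − cos α, d + sin α − sin β) = 1.487039 rad; t = (φ − α + p/2) mod 2π = 0.653278 rad, q = (β − α − t + p) mod 2π = 1.313214 rad → L = 2.92·(0.653278 + 5.270400 + 1.313214) = 2.92·7.236892 = 21.131726 m
Shortest: RLR with L = 21.047119 m ≈ 21.0471 m
Convert RLR to answer units (arcs ×180/π): t = 0.772883·180/π = 44.2829°, p = 5.093597·180/π = 291.8416°, q = 1.341438·180/π = 76.8587°, L = 21.0471 m.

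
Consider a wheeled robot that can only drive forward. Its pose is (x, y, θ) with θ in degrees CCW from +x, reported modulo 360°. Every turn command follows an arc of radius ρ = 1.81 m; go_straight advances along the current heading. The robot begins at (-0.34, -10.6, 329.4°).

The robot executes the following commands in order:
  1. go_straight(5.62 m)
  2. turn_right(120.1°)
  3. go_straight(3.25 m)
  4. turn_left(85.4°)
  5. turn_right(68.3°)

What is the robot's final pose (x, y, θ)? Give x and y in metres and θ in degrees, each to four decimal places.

set_pose: (x, y, θ) = (-0.3400, -10.6000, 329.4000°), ρ = 1.81
go_straight(5.62): x += 5.62·cos θ, y += 5.62·sin θ → (4.4974, -13.4608, 329.4000°)
turn_right(120.1°): centre at ρ to the right, rotate −120.1° → (4.4618, -16.5972, 209.3000°)
go_straight(3.25): x += 3.25·cos θ, y += 3.25·sin θ → (1.6276, -18.1877, 209.3000°)
turn_left(85.4°): centre at ρ to the left, rotate +85.4° → (0.8689, -20.5225, 294.7000°)
turn_right(68.3°): centre at ρ to the right, rotate −68.3° → (0.5353, -22.5270, 226.4000°)

(0.5353, -22.5270, 226.4000°)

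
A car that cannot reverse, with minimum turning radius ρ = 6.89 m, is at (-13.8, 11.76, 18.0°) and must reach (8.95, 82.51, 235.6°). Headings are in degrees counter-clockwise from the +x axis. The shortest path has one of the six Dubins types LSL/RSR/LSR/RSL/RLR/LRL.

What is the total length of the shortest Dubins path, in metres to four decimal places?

Let ψ = atan2(Δy, Δx) = atan2(70.75, 22.75) = 72.1746° be the start→goal bearing.
Normalize: d = |goal − start| / ρ = 74.317730/6.89 = 10.786318, α = (θ_start − ψ) mod 360° = 305.8254° = 5.337661 rad, β = (θ_goal − ψ) mod 360° = 163.4254° = 2.852312 rad.
Common terms: sin α = -0.810804, cos α = 0.585318, sin β = 0.285263, cos β = -0.958449, cos(α−β) = -0.792290, d² = 116.344653. Work in radians in the unit-radius frame; every candidate has L = ρ·(t + p + q).
LSL: p² = 2 + d² − 2cos(α−β) + 2d(sin α − sin β) = 96.284183; p = √p² = 9.812450; φ = atan2(cos β − cos α, d + sin α − sin β) = -0.157984 rad; t = (φ − α) mod 2π = 0.787541 rad, q = (β − φ) mod 2π = 3.010296 rad → L = 6.89·(0.787541 + 9.812450 + 3.010296) = 6.89·13.610287 = 93.774876 m
RSR: p² = 2 + d² − 2cos(α−β) + 2d(sin β − sin α) = 143.574282; p = √p² = 11.982249; φ = atan2(cos α − cos β, d − sin α + sin β) = 0.129197 rad; t = (α − φ) mod 2π = 5.208464 rad, q = (φ − β) mod 2π = 3.560070 rad → L = 6.89·(5.208464 + 11.982249 + 3.560070) = 6.89·20.750783 = 142.972893 m
LSR: p² = d² − 2 + 2cos(α−β) + 2d(sin α + sin β) = 101.422765; p = √p² = 10.070887; φ = atan2(−cos α − cos β, d + sin α + sin β) − atan2(−2, p) = 0.232390 rad; t = (φ − α) mod 2π = 1.177915 rad, q = (φ − β) mod 2π = 3.663264 rad → L = 6.89·(1.177915 + 10.070887 + 3.663264) = 6.89·14.912065 = 102.744131 m
RSL: p² = d² − 2 + 2cos(α−β) − 2d(sin α + sin β) = 124.097382; p = √p² = 11.139900; φ = atan2(cos α + cos β, d − sin α − sin β) − atan2(2, p) = -0.210616 rad; t = (α − φ) mod 2π = 5.548277 rad, q = (β − φ) mod 2π = 3.062928 rad → L = 6.89·(5.548277 + 11.139900 + 3.062928) = 6.89·19.751106 = 136.085120 m
RLR: c = (6 − d² + 2cos(α−β) + 2d(sin α − sin β))/8 = -16.946785, |c| > 1 → infeasible
LRL: c = (6 − d² + 2cos(α−β) − 2d(sin α − sin β))/8 = -11.035523, |c| > 1 → infeasible
Shortest: LSL with L = 93.774876 m ≈ 93.7749 m

93.7749 m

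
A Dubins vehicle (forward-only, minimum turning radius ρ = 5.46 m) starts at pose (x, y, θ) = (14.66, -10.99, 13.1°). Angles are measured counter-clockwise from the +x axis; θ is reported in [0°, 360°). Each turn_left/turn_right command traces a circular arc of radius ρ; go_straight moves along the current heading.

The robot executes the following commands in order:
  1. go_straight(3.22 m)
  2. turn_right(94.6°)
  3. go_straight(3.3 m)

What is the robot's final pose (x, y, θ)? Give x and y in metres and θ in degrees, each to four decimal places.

set_pose: (x, y, θ) = (14.6600, -10.9900, 13.1000°), ρ = 5.46
go_straight(3.22): x += 3.22·cos θ, y += 3.22·sin θ → (17.7962, -10.2602, 13.1000°)
turn_right(94.6°): centre at ρ to the right, rotate −94.6° → (24.4337, -14.7711, -81.5000° ≡ 278.5000°)
go_straight(3.3): x += 3.3·cos θ, y += 3.3·sin θ → (24.9215, -18.0348, 278.5000°)

(24.9215, -18.0348, 278.5000°)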